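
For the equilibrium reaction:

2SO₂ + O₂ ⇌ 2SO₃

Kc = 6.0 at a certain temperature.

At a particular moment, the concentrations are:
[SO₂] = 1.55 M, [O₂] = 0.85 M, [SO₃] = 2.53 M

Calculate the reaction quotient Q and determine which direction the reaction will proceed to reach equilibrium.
Q = 3.134, Q < K, reaction proceeds forward (toward products)

Q = ([SO₃]^2) / ([SO₂]^2 × [O₂])
  = ((2.53)^2) / ((1.55)^2·(0.85)) = 6.4009/2.0421 = 3.134
Since Q = 3.134 < Kc = 6.0, the reaction proceeds forward (toward products) to reach equilibrium.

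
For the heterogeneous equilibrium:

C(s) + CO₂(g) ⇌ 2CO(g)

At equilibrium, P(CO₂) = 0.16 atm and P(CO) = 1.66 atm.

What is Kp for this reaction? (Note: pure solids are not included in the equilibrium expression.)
K_p = 17.223

Solid C is excluded.
Kp = P(CO)²/P(CO₂) = (1.66)²/0.16 = 2.756/0.16 = 17.223.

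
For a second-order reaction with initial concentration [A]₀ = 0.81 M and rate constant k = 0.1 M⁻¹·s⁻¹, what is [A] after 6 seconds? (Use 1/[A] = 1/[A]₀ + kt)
0.5451 M

1/[A] = 1/[A]₀ + k·t = 1/0.81 + (0.1)·(6) = 1.2346 + 0.6000 = 1.8346
[A] = 1/1.8346 = 0.5451 M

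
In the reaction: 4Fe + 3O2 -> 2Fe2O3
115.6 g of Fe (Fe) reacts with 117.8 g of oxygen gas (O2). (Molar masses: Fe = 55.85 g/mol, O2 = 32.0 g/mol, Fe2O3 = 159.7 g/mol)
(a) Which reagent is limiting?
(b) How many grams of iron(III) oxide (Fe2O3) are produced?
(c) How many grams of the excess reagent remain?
(a) Fe, (b) 165.3 g, (c) 68.12 g

Moles of Fe = 115.6 g ÷ 55.85 g/mol = 2.06983 mol
Moles of O2 = 117.8 g ÷ 32.0 g/mol = 3.68125 mol
Moles ÷ coefficient: Fe: 2.06983/4 = 0.5175, O2: 3.68125/3 = 1.227
(a) Fe has the smaller value, so Fe is the limiting reagent.
(b) Moles of Fe2O3 = 2.06983 mol Fe × (2/4) = 1.03491 mol; mass = 1.03491 mol × 159.7 g/mol = 165.3 g
(c) O2 consumed = 2.06983 × (3/4) = 1.55237 mol; remaining = 3.68125 − 1.55237 = 2.12888 mol; mass = 2.12888 mol × 32.0 g/mol = 68.12 g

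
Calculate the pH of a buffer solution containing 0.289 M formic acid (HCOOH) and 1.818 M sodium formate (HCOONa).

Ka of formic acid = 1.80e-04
pH = 4.54

pKa = -log(1.80e-04) = 3.74. pH = pKa + log([A⁻]/[HA]) = 3.74 + log(1.818/0.289)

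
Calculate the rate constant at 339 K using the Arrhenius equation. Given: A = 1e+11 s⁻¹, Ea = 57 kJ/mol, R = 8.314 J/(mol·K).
1.65e+02 s⁻¹

k = A·exp(-Ea/(R·T)) = 1e+11·exp(-57000/(8.314·339)) = 1e+11·exp(-20.2239) = 1e+11·1.6477e-09 = 1.65e+02 s⁻¹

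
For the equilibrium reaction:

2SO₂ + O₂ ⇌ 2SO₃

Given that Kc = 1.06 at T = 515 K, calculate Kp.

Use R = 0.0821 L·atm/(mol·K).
K_p = 0.0251

Δn = (moles gaseous products) − (moles gaseous reactants) = -1
T = 515 K; RT = 0.0821 × 515 = 42.2815
Kp = Kc·(RT)^Δn = 1.06 × (42.2815)^-1 = 1.06 × 0.023651 = 0.0251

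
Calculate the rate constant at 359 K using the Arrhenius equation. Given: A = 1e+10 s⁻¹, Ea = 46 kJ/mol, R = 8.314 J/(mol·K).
2.03e+03 s⁻¹

k = A·exp(-Ea/(R·T)) = 1e+10·exp(-46000/(8.314·359)) = 1e+10·exp(-15.4118) = 1e+10·2.0265e-07 = 2.03e+03 s⁻¹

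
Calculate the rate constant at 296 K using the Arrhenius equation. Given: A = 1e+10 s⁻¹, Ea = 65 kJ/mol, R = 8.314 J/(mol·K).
3.38e-02 s⁻¹

k = A·exp(-Ea/(R·T)) = 1e+10·exp(-65000/(8.314·296)) = 1e+10·exp(-26.4126) = 1e+10·3.3817e-12 = 3.38e-02 s⁻¹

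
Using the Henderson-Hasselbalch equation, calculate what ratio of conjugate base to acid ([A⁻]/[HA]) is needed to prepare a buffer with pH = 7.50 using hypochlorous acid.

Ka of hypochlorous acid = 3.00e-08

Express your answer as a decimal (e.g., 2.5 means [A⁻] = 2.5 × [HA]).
[A⁻]/[HA] = 0.949

pKa = −log(3.00e-08) = 7.5229. pH = pKa + log([A⁻]/[HA]). 7.50 = 7.5229 + log(ratio). log(ratio) = 7.50 − 7.5229 = -0.0229. ratio = 10^(-0.0229) = 0.949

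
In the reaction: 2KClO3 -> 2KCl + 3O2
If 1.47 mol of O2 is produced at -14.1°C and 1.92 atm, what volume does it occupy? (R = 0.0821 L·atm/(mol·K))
T = -14.1°C + 273.15 = 259.05 K
V = nRT/P = (1.47 × 0.0821 × 259.05) / 1.92
V = 16.28 L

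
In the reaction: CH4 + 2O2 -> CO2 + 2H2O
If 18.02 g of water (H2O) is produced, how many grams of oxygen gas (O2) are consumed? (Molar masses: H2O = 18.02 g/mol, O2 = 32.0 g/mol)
Moles of H2O = 18.02 g ÷ 18.02 g/mol = 1 mol
Mole ratio: 2 mol O2 / 2 mol H2O
Moles of O2 = 1 × (2/2) = 1 mol
Mass of O2 = 1 mol × 32.0 g/mol = 32 g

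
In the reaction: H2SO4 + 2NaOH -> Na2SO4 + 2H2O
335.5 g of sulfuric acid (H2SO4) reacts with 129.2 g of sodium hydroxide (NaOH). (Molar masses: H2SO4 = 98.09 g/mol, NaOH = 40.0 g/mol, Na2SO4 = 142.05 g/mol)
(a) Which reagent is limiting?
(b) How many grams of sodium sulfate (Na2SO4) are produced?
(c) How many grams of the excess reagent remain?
(a) NaOH, (b) 229.4 g, (c) 177.1 g

Moles of H2SO4 = 335.5 g ÷ 98.09 g/mol = 3.42033 mol
Moles of NaOH = 129.2 g ÷ 40.0 g/mol = 3.23 mol
Moles ÷ coefficient: H2SO4: 3.42033/1 = 3.42, NaOH: 3.23/2 = 1.615
(a) NaOH has the smaller value, so NaOH is the limiting reagent.
(b) Moles of Na2SO4 = 3.23 mol NaOH × (1/2) = 1.615 mol; mass = 1.615 mol × 142.05 g/mol = 229.4 g
(c) H2SO4 consumed = 3.23 × (1/2) = 1.615 mol; remaining = 3.42033 − 1.615 = 1.80533 mol; mass = 1.80533 mol × 98.09 g/mol = 177.1 g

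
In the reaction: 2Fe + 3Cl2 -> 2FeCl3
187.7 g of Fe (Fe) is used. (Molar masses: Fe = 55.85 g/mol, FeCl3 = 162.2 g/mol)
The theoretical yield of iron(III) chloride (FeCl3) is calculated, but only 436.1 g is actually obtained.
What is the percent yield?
Moles of Fe = 187.7 g ÷ 55.85 g/mol = 3.36079 mol
Mole ratio: 2 mol FeCl3 / 2 mol Fe
Moles of FeCl3 = 3.36079 × (2/2) = 3.36079 mol
Theoretical yield = 3.36079 mol × 162.2 g/mol = 545.12 g
Actual yield = 436.1 g
Percent yield = (436.1 / 545.12) × 100% = 80.0%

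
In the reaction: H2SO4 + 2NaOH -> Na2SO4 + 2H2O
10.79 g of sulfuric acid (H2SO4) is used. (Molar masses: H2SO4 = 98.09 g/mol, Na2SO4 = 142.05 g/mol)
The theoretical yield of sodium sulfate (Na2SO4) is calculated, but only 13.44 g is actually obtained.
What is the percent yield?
Moles of H2SO4 = 10.79 g ÷ 98.09 g/mol = 0.110001 mol
Mole ratio: 1 mol Na2SO4 / 1 mol H2SO4
Moles of Na2SO4 = 0.110001 × (1/1) = 0.110001 mol
Theoretical yield = 0.110001 mol × 142.05 g/mol = 15.626 g
Actual yield = 13.44 g
Percent yield = (13.44 / 15.626) × 100% = 86.0%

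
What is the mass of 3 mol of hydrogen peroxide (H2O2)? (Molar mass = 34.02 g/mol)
Mass = 3 mol × 34.02 g/mol = 102.1 g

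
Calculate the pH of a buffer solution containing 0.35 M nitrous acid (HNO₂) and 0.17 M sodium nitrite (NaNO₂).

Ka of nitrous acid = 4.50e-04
pH = 3.03

pKa = -log(4.50e-04) = 3.35. pH = pKa + log([A⁻]/[HA]) = 3.35 + log(0.17/0.35)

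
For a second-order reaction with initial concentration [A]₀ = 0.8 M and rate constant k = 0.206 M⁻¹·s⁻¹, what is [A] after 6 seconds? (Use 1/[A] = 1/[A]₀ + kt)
0.4023 M

1/[A] = 1/[A]₀ + k·t = 1/0.8 + (0.206)·(6) = 1.2500 + 1.2360 = 2.4860
[A] = 1/2.4860 = 0.4023 M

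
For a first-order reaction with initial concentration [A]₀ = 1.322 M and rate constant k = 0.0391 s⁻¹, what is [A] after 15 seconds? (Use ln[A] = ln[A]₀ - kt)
0.7354 M

ln[A] = ln[A]₀ - k·t = ln(1.322) - (0.0391)·(15) = 0.2791 - 0.5865 = -0.3074
[A] = e^(-0.3074) = 0.7354 M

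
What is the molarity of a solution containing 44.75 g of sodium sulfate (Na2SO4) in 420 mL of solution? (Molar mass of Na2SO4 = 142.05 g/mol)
Moles of Na2SO4 = 44.75 g ÷ 142.05 g/mol = 0.31503 mol
Volume = 420 mL = 0.42 L
Molarity = 0.31503 mol ÷ 0.42 L = 0.7501 M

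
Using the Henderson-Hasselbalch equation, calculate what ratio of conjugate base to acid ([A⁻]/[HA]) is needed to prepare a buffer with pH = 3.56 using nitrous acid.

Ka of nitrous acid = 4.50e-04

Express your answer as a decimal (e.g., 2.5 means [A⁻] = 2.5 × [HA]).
[A⁻]/[HA] = 1.634

pKa = −log(4.50e-04) = 3.3468. pH = pKa + log([A⁻]/[HA]). 3.56 = 3.3468 + log(ratio). log(ratio) = 3.56 − 3.3468 = 0.2132. ratio = 10^(0.2132) = 1.634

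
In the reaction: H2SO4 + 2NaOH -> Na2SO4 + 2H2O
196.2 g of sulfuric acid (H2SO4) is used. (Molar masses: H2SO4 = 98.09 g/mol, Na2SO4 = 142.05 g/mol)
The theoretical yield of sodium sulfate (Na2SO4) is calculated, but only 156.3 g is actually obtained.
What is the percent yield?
Moles of H2SO4 = 196.2 g ÷ 98.09 g/mol = 2.0002 mol
Mole ratio: 1 mol Na2SO4 / 1 mol H2SO4
Moles of Na2SO4 = 2.0002 × (1/1) = 2.0002 mol
Theoretical yield = 2.0002 mol × 142.05 g/mol = 284.13 g
Actual yield = 156.3 g
Percent yield = (156.3 / 284.13) × 100% = 55.0%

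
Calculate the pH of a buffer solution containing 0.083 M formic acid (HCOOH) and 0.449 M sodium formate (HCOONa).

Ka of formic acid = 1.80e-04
pH = 4.48

pKa = -log(1.80e-04) = 3.74. pH = pKa + log([A⁻]/[HA]) = 3.74 + log(0.449/0.083)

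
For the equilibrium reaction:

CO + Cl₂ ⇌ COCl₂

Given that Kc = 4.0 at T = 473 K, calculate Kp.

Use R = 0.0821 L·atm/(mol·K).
K_p = 0.1030

Δn = (moles gaseous products) − (moles gaseous reactants) = -1
T = 473 K; RT = 0.0821 × 473 = 38.8333
Kp = Kc·(RT)^Δn = 4.0 × (38.8333)^-1 = 4.0 × 0.0257511 = 0.1030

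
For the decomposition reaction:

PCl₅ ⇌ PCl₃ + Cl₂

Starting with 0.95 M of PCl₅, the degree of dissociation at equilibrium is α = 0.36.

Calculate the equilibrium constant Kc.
K_c = 0.1924

x = α·[A]₀ = 0.36 × 0.95 = 0.342 M dissociated.
At eq: [PCl₅] = 0.95 − 0.342 = 0.608 M; [PCl₃] = [Cl₂] = x = 0.342 M.
Kc = [PCl₃][Cl₂]/[PCl₅] = (0.342)²/0.608 = 0.1924.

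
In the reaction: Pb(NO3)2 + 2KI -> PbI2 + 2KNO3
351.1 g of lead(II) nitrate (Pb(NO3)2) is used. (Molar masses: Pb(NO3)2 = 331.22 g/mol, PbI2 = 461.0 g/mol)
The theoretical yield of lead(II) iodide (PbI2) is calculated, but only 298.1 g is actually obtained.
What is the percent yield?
Moles of Pb(NO3)2 = 351.1 g ÷ 331.22 g/mol = 1.06002 mol
Mole ratio: 1 mol PbI2 / 1 mol Pb(NO3)2
Moles of PbI2 = 1.06002 × (1/1) = 1.06002 mol
Theoretical yield = 1.06002 mol × 461.0 g/mol = 488.67 g
Actual yield = 298.1 g
Percent yield = (298.1 / 488.67) × 100% = 61.0%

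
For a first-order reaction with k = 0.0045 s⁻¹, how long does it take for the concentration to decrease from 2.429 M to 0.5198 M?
342.62 s

From ln[A] = ln[A]₀ - k·t: t = ln([A]₀/[A])/k = ln(2.429/0.5198)/0.0045 = ln(4.6730)/0.0045 = 1.5418/0.0045 = 342.62 s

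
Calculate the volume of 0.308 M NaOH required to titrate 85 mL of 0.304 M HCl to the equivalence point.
V_{base} = 83.9 mL

At equivalence: moles acid = moles base.
moles HCl = 0.304 M × 0.085 L = 0.02584 mol
V_NaOH = 0.02584 mol ÷ 0.308 M = 0.0839 L = 83.9 mL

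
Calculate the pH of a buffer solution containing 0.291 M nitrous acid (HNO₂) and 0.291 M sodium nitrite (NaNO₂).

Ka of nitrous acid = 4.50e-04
pH = 3.35

pKa = -log(4.50e-04) = 3.35. pH = pKa + log([A⁻]/[HA]) = 3.35 + log(0.291/0.291)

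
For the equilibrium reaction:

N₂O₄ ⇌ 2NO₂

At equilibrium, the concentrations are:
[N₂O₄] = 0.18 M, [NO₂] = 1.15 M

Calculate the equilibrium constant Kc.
K_c = 7.3472

Kc = ([NO₂]^2) / ([N₂O₄])
   = ((1.15)^2) / ((0.18))
   = 1.3225 / 0.18 = 7.3472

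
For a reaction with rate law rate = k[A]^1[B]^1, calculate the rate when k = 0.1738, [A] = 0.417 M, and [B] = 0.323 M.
0.02341 M/s

rate = k·[A]^1·[B]^1 = 0.1738·(0.417)^1·(0.323)^1 = 0.1738·0.417·0.323 = 0.02341 M/s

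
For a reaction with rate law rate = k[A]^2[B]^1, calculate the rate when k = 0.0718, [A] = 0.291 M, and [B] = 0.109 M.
0.0006627 M/s

rate = k·[A]^2·[B]^1 = 0.0718·(0.291)^2·(0.109)^1 = 0.0718·0.084681·0.109 = 0.0006627 M/s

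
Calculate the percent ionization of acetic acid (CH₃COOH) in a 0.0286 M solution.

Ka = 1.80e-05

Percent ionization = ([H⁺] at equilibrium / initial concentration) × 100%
Percent ionization = 2.48%

Let x = [H⁺]. Ka = x²/(C - x) ⇒ x² + (1.80e-05)x - (1.80e-05)(0.0286) = 0. x = 7.0855e-04. Percent = (7.0855e-04/0.0286) × 100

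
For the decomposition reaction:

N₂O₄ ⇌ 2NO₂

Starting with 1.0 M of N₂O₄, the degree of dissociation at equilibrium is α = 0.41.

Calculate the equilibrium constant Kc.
K_c = 1.1397

x = α·[A]₀ = 0.41 × 1.0 = 0.41 M dissociated.
At eq: [N₂O₄] = 1.0 − 0.41 = 0.59 M; [NO₂] = 2x = 0.82 M.
Kc = [NO₂]²/[N₂O₄] = (0.82)²/0.59 = 1.14.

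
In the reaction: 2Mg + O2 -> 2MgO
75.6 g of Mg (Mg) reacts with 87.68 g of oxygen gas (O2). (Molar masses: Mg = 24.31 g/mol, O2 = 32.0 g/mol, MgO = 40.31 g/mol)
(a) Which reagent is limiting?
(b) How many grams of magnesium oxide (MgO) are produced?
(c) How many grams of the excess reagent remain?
(a) Mg, (b) 125.4 g, (c) 37.92 g

Moles of Mg = 75.6 g ÷ 24.31 g/mol = 3.10983 mol
Moles of O2 = 87.68 g ÷ 32.0 g/mol = 2.74 mol
Moles ÷ coefficient: Mg: 3.10983/2 = 1.555, O2: 2.74/1 = 2.74
(a) Mg has the smaller value, so Mg is the limiting reagent.
(b) Moles of MgO = 3.10983 mol Mg × (2/2) = 3.10983 mol; mass = 3.10983 mol × 40.31 g/mol = 125.4 g
(c) O2 consumed = 3.10983 × (1/2) = 1.55492 mol; remaining = 2.74 − 1.55492 = 1.18508 mol; mass = 1.18508 mol × 32.0 g/mol = 37.92 g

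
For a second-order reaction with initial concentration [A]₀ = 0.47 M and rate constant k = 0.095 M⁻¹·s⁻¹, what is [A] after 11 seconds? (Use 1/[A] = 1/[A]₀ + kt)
0.3152 M

1/[A] = 1/[A]₀ + k·t = 1/0.47 + (0.095)·(11) = 2.1277 + 1.0450 = 3.1727
[A] = 1/3.1727 = 0.3152 M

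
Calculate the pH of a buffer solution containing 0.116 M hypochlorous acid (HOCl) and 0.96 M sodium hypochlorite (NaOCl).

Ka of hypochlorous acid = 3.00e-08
pH = 8.44

pKa = -log(3.00e-08) = 7.52. pH = pKa + log([A⁻]/[HA]) = 7.52 + log(0.96/0.116)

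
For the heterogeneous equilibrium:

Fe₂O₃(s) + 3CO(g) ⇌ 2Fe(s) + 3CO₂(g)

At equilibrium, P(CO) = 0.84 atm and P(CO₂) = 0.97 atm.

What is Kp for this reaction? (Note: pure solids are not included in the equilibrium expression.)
K_p = 1.540

Solids (Fe₂O₃, Fe) are excluded.
Kp = P(CO₂)³/P(CO)³ = (0.97)³/(0.84)³ = 0.9127/0.5927 = 1.540.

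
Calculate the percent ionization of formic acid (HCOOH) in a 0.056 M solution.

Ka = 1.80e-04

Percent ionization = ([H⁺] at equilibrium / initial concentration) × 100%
Percent ionization = 5.51%

Let x = [H⁺]. Ka = x²/(C - x) ⇒ x² + (1.80e-04)x - (1.80e-04)(0.056) = 0. x = 3.0862e-03. Percent = (3.0862e-03/0.056) × 100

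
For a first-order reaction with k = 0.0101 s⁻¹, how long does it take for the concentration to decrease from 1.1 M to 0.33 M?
119.21 s

From ln[A] = ln[A]₀ - k·t: t = ln([A]₀/[A])/k = ln(1.1/0.33)/0.0101 = ln(3.3333)/0.0101 = 1.2040/0.0101 = 119.21 s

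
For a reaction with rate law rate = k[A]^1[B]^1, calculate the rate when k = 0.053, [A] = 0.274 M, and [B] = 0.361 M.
0.005242 M/s

rate = k·[A]^1·[B]^1 = 0.053·(0.274)^1·(0.361)^1 = 0.053·0.274·0.361 = 0.005242 M/s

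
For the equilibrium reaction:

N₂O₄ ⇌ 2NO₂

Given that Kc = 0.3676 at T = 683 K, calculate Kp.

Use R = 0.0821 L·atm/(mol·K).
K_p = 20.6129

Δn = (moles gaseous products) − (moles gaseous reactants) = 1
T = 683 K; RT = 0.0821 × 683 = 56.0743
Kp = Kc·(RT)^Δn = 0.3676 × (56.0743)^1 = 0.3676 × 56.0743 = 20.6129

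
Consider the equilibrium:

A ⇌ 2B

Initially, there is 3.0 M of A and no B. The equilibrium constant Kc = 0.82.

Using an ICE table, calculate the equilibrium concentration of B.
[B] = 1.377 M

ICE: [A] = 3.0 − x, [B] = 2x.
Kc = (2x)²/(3.0 − x) = 0.82 ⇒ 4x² + 0.82x − 2.46 = 0.
x = (−0.82 + √(0.82² + 4·4·2.46))/(2·4) = (−0.82 + √40.032)/8 = 0.68839.
[B] = 2x = 1.377 M.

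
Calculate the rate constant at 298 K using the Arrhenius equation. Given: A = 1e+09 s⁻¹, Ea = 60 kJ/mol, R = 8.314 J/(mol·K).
3.04e-02 s⁻¹

k = A·exp(-Ea/(R·T)) = 1e+09·exp(-60000/(8.314·298)) = 1e+09·exp(-24.2173) = 1e+09·3.0379e-11 = 3.04e-02 s⁻¹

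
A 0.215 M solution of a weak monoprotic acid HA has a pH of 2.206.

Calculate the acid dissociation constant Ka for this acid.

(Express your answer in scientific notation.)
K_a = 1.85e-04

[H⁺] = 10^(−pH) = 10^(−2.206) = 6.223e-03 M. For HA ⇌ H⁺ + A⁻, Ka = x²/(C − x) = (6.223e-03)²/(0.215 − 6.223e-03) = 1.85e-04.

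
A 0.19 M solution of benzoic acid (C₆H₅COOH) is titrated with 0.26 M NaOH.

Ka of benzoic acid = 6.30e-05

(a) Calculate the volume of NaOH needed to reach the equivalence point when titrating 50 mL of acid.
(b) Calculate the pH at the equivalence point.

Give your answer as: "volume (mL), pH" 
V = 36.5 mL, pH = 8.62

(a) At equivalence: moles acid = moles base.
moles acid = 0.19 × 0.05 = 0.0095 mol; V_NaOH = 0.0095/0.26 = 0.03654 L = 36.5 mL.
(b) At equivalence, all acid → conjugate base A⁻ at [A⁻] = 0.0095/0.08654 = 0.1098 M.
Kb = Kw/Ka = 1.0e-14/6.30e-05 = 1.587e-10; [OH⁻] = √(Kb·[A⁻]) = 4.174e-06; pOH = 5.38; pH = 14 − pOH = 8.62.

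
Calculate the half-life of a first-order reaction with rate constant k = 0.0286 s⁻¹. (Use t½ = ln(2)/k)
24.24 s

t½ = ln(2)/k = 0.6931/0.0286 = 24.24 s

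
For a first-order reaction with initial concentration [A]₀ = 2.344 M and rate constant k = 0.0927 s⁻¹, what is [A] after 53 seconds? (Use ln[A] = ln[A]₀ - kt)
0.0172 M

ln[A] = ln[A]₀ - k·t = ln(2.344) - (0.0927)·(53) = 0.8519 - 4.9131 = -4.0612
[A] = e^(-4.0612) = 0.0172 M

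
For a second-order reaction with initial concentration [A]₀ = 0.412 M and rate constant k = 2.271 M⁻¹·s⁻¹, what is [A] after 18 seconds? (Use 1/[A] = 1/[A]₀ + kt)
0.0231 M

1/[A] = 1/[A]₀ + k·t = 1/0.412 + (2.271)·(18) = 2.4272 + 40.8780 = 43.3052
[A] = 1/43.3052 = 0.0231 M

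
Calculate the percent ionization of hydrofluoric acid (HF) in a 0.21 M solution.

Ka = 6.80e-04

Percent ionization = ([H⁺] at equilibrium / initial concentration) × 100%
Percent ionization = 5.53%

Let x = [H⁺]. Ka = x²/(C - x) ⇒ x² + (6.80e-04)x - (6.80e-04)(0.21) = 0. x = 1.1615e-02. Percent = (1.1615e-02/0.21) × 100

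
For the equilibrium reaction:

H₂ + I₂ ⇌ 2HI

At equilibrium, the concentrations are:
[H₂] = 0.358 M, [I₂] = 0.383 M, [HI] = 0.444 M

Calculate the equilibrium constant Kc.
K_c = 1.4378

Kc = ([HI]^2) / ([H₂] × [I₂])
   = ((0.444)^2) / ((0.358)·(0.383))
   = 0.19714 / 0.13711 = 1.4378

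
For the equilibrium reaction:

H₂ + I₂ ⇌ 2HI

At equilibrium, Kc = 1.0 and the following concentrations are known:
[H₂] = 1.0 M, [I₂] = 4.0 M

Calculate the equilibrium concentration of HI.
[HI] = 2.0000 M

Kc = ([HI]^2) / ([H₂] × [I₂]) = 1.0
[HI]^2 = Kc · (reactant terms)/(other product terms) = 1.0 · 4 / 1 = 4
[HI] = (4)^(1/2) = 2.0000 M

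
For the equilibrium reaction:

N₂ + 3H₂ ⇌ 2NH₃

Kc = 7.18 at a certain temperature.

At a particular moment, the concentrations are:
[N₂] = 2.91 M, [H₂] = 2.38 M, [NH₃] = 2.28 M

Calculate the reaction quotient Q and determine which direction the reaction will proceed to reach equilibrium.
Q = 0.133, Q < K, reaction proceeds forward (toward products)

Q = ([NH₃]^2) / ([N₂] × [H₂]^3)
  = ((2.28)^2) / ((2.91)·(2.38)^3) = 5.1984/39.231 = 0.1325
Since Q = 0.1325 < Kc = 7.18, the reaction proceeds forward (toward products) to reach equilibrium.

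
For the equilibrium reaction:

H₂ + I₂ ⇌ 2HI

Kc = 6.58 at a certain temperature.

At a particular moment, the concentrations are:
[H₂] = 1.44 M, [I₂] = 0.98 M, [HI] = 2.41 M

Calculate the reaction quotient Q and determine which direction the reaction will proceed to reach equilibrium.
Q = 4.116, Q < K, reaction proceeds forward (toward products)

Q = ([HI]^2) / ([H₂] × [I₂])
  = ((2.41)^2) / ((1.44)·(0.98)) = 5.8081/1.4112 = 4.116
Since Q = 4.116 < Kc = 6.58, the reaction proceeds forward (toward products) to reach equilibrium.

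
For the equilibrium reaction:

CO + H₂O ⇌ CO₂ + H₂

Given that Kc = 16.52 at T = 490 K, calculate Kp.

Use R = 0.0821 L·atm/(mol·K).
K_p = 16.5200

Δn = (moles gaseous products) − (moles gaseous reactants) = 0
T = 490 K; RT = 0.0821 × 490 = 40.229
Kp = Kc·(RT)^Δn = 16.52 × (40.229)^0 = 16.52 × 1 = 16.5200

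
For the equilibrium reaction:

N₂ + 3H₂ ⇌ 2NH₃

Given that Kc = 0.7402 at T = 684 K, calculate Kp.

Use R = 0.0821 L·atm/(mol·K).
K_p = 2.35e-04

Δn = (moles gaseous products) − (moles gaseous reactants) = -2
T = 684 K; RT = 0.0821 × 684 = 56.1564
Kp = Kc·(RT)^Δn = 0.7402 × (56.1564)^-2 = 0.7402 × 0.000317104 = 2.35e-04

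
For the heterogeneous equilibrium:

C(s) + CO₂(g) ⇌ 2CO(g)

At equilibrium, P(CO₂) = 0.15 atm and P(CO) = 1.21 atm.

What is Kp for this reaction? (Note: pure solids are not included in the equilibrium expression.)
K_p = 9.761

Solid C is excluded.
Kp = P(CO)²/P(CO₂) = (1.21)²/0.15 = 1.464/0.15 = 9.761.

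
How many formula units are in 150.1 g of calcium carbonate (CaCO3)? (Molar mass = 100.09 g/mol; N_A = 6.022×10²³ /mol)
Moles = 150.1 g ÷ 100.09 g/mol = 1.49965 mol
Formula units = 1.49965 mol × 6.022×10²³ /mol = 9.031e+23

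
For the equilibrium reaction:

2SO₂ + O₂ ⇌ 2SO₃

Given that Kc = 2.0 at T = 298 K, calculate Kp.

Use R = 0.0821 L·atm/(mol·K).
K_p = 0.0817

Δn = (moles gaseous products) − (moles gaseous reactants) = -1
T = 298 K; RT = 0.0821 × 298 = 24.4658
Kp = Kc·(RT)^Δn = 2.0 × (24.4658)^-1 = 2.0 × 0.0408734 = 0.0817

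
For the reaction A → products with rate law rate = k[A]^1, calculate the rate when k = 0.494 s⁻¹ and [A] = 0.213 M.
0.1052 M/s

rate = k·[A]^1 = 0.494·(0.213)^1 = 0.494·0.213 = 0.1052 M/s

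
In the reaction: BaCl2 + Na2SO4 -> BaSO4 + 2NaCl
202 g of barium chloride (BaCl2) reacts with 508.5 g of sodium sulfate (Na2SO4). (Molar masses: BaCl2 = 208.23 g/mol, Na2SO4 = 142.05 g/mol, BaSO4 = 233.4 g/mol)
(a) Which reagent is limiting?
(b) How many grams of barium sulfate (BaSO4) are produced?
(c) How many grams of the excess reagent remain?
(a) BaCl2, (b) 226.4 g, (c) 370.7 g

Moles of BaCl2 = 202 g ÷ 208.23 g/mol = 0.970081 mol
Moles of Na2SO4 = 508.5 g ÷ 142.05 g/mol = 3.57973 mol
Moles ÷ coefficient: BaCl2: 0.970081/1 = 0.9701, Na2SO4: 3.57973/1 = 3.58
(a) BaCl2 has the smaller value, so BaCl2 is the limiting reagent.
(b) Moles of BaSO4 = 0.970081 mol BaCl2 × (1/1) = 0.970081 mol; mass = 0.970081 mol × 233.4 g/mol = 226.4 g
(c) Na2SO4 consumed = 0.970081 × (1/1) = 0.970081 mol; remaining = 3.57973 − 0.970081 = 2.60964 mol; mass = 2.60964 mol × 142.05 g/mol = 370.7 g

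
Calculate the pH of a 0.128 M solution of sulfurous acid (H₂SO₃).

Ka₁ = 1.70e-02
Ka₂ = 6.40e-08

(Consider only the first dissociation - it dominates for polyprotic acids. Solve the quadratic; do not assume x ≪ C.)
pH = 1.41

x² + Ka₁·x − Ka₁·C = 0 with Ka₁ = 1.70e-02, C = 0.128.
x = (−Ka₁ + √(Ka₁² + 4·Ka₁·C))/2 = 3.8916e-02 M, so pH = 1.41.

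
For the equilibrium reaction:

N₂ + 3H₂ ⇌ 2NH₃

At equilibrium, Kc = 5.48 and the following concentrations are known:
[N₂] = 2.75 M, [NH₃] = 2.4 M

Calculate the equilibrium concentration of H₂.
[H₂] = 0.7257 M

Kc = ([NH₃]^2) / ([N₂] × [H₂]^3) = 5.48
[H₂]^3 = (product terms)/(Kc · other reactant terms) = 5.76 / (5.48 · 2.75) = 0.38222
[H₂] = (0.38222)^(1/3) = 0.7257 M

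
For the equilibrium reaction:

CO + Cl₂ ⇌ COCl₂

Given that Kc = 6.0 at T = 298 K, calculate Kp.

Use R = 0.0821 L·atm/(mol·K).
K_p = 0.2452

Δn = (moles gaseous products) − (moles gaseous reactants) = -1
T = 298 K; RT = 0.0821 × 298 = 24.4658
Kp = Kc·(RT)^Δn = 6.0 × (24.4658)^-1 = 6.0 × 0.0408734 = 0.2452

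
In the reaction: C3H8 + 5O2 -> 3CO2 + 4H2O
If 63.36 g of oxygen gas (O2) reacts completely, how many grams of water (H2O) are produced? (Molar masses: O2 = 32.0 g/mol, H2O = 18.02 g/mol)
Moles of O2 = 63.36 g ÷ 32.0 g/mol = 1.98 mol
Mole ratio: 4 mol H2O / 5 mol O2
Moles of H2O = 1.98 × (4/5) = 1.584 mol
Mass of H2O = 1.584 mol × 18.02 g/mol = 28.54 g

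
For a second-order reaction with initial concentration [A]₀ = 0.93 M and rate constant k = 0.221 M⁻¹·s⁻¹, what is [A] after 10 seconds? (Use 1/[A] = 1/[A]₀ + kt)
0.3044 M

1/[A] = 1/[A]₀ + k·t = 1/0.93 + (0.221)·(10) = 1.0753 + 2.2100 = 3.2853
[A] = 1/3.2853 = 0.3044 M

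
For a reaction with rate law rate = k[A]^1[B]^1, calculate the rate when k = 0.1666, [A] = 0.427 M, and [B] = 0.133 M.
0.009461 M/s

rate = k·[A]^1·[B]^1 = 0.1666·(0.427)^1·(0.133)^1 = 0.1666·0.427·0.133 = 0.009461 M/s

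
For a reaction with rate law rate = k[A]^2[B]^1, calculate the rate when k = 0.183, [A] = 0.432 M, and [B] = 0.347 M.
0.01185 M/s

rate = k·[A]^2·[B]^1 = 0.183·(0.432)^2·(0.347)^1 = 0.183·0.186624·0.347 = 0.01185 M/s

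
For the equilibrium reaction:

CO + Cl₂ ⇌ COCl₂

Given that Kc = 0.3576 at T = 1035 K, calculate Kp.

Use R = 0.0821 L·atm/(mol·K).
K_p = 0.0042

Δn = (moles gaseous products) − (moles gaseous reactants) = -1
T = 1035 K; RT = 0.0821 × 1035 = 84.9735
Kp = Kc·(RT)^Δn = 0.3576 × (84.9735)^-1 = 0.3576 × 0.0117684 = 0.0042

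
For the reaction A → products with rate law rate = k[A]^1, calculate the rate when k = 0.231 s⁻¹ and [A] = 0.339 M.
0.07831 M/s

rate = k·[A]^1 = 0.231·(0.339)^1 = 0.231·0.339 = 0.07831 M/s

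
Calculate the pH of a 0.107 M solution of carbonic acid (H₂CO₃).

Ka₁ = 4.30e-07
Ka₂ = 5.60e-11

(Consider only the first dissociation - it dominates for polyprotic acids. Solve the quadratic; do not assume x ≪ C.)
pH = 3.67

x² + Ka₁·x − Ka₁·C = 0 with Ka₁ = 4.30e-07, C = 0.107.
x = (−Ka₁ + √(Ka₁² + 4·Ka₁·C))/2 = 2.1428e-04 M, so pH = 3.67.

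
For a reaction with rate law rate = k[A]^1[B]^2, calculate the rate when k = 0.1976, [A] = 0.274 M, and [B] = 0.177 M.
0.001696 M/s

rate = k·[A]^1·[B]^2 = 0.1976·(0.274)^1·(0.177)^2 = 0.1976·0.274·0.031329 = 0.001696 M/s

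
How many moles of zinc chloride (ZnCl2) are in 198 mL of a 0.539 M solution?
Moles = Molarity × Volume (L)
Moles = 0.539 M × 0.198 L = 0.1067 mol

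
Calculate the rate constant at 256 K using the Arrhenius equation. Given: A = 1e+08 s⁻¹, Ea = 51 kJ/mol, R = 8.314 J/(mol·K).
3.92e-03 s⁻¹

k = A·exp(-Ea/(R·T)) = 1e+08·exp(-51000/(8.314·256)) = 1e+08·exp(-23.9618) = 1e+08·3.9220e-11 = 3.92e-03 s⁻¹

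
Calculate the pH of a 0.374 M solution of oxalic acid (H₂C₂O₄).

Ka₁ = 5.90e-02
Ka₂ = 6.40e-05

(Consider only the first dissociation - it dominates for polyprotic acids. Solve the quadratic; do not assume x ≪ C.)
pH = 0.91

x² + Ka₁·x − Ka₁·C = 0 with Ka₁ = 5.90e-02, C = 0.374.
x = (−Ka₁ + √(Ka₁² + 4·Ka₁·C))/2 = 1.2195e-01 M, so pH = 0.91.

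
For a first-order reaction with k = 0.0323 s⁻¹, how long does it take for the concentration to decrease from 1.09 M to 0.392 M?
31.66 s

From ln[A] = ln[A]₀ - k·t: t = ln([A]₀/[A])/k = ln(1.09/0.392)/0.0323 = ln(2.7806)/0.0323 = 1.0227/0.0323 = 31.66 s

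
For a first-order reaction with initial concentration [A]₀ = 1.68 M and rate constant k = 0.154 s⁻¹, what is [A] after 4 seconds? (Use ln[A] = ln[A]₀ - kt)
0.9074 M

ln[A] = ln[A]₀ - k·t = ln(1.68) - (0.154)·(4) = 0.5188 - 0.6160 = -0.0972
[A] = e^(-0.0972) = 0.9074 M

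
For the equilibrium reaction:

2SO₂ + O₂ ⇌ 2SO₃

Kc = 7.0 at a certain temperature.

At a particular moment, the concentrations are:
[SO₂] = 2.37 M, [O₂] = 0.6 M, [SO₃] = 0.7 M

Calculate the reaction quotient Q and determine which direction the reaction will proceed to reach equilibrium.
Q = 0.145, Q < K, reaction proceeds forward (toward products)

Q = ([SO₃]^2) / ([SO₂]^2 × [O₂])
  = ((0.7)^2) / ((2.37)^2·(0.6)) = 0.49/3.3701 = 0.1454
Since Q = 0.1454 < Kc = 7.0, the reaction proceeds forward (toward products) to reach equilibrium.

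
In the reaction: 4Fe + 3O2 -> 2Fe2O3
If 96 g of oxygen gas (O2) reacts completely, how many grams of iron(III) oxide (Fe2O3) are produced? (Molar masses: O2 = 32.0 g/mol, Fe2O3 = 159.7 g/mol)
Moles of O2 = 96 g ÷ 32.0 g/mol = 3 mol
Mole ratio: 2 mol Fe2O3 / 3 mol O2
Moles of Fe2O3 = 3 × (2/3) = 2 mol
Mass of Fe2O3 = 2 mol × 159.7 g/mol = 319.4 g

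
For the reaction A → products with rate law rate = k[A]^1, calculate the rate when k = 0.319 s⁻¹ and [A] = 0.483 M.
0.1541 M/s

rate = k·[A]^1 = 0.319·(0.483)^1 = 0.319·0.483 = 0.1541 M/s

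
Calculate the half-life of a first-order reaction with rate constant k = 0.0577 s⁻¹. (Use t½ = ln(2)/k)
12.01 s

t½ = ln(2)/k = 0.6931/0.0577 = 12.01 s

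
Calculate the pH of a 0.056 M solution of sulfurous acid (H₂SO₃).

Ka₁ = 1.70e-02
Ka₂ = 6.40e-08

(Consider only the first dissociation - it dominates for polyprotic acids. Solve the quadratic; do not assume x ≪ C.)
pH = 1.63

x² + Ka₁·x − Ka₁·C = 0 with Ka₁ = 1.70e-02, C = 0.056.
x = (−Ka₁ + √(Ka₁² + 4·Ka₁·C))/2 = 2.3504e-02 M, so pH = 1.63.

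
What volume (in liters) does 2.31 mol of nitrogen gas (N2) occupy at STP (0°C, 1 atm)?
At STP, 1 mol of gas occupies 22.4 L
Volume = 2.31 mol × 22.4 L/mol = 51.74 L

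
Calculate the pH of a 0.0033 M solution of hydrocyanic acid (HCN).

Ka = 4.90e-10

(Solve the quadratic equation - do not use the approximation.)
pH = 5.90

x² + Ka×x - Ka×C = 0. Using quadratic formula: [H⁺] = 1.2714e-06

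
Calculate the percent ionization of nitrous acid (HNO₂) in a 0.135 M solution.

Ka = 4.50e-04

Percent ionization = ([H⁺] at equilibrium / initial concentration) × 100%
Percent ionization = 5.61%

Let x = [H⁺]. Ka = x²/(C - x) ⇒ x² + (4.50e-04)x - (4.50e-04)(0.135) = 0. x = 7.5725e-03. Percent = (7.5725e-03/0.135) × 100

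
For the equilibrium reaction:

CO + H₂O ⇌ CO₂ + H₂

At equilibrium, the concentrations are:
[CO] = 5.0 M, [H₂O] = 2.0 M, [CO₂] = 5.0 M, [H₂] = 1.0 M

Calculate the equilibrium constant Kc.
K_c = 0.5000

Kc = ([CO₂] × [H₂]) / ([CO] × [H₂O])
   = ((5.0)·(1.0)) / ((5.0)·(2.0))
   = 5 / 10 = 0.5000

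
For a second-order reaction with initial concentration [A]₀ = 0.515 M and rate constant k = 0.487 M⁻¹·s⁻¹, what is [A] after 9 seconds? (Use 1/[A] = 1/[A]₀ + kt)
0.1581 M

1/[A] = 1/[A]₀ + k·t = 1/0.515 + (0.487)·(9) = 1.9417 + 4.3830 = 6.3247
[A] = 1/6.3247 = 0.1581 M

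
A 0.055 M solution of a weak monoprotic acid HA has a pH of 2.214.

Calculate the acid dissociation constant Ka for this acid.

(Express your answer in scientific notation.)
K_a = 7.63e-04

[H⁺] = 10^(−pH) = 10^(−2.214) = 6.109e-03 M. For HA ⇌ H⁺ + A⁻, Ka = x²/(C − x) = (6.109e-03)²/(0.055 − 6.109e-03) = 7.63e-04.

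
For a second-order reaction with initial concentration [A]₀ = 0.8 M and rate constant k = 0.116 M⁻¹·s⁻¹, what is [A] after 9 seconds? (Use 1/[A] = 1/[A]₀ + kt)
0.4359 M

1/[A] = 1/[A]₀ + k·t = 1/0.8 + (0.116)·(9) = 1.2500 + 1.0440 = 2.2940
[A] = 1/2.2940 = 0.4359 M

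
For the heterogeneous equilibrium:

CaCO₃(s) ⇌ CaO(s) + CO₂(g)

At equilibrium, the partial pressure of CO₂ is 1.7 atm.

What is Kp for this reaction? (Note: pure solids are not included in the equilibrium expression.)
K_p = 1.7

Solids (CaCO₃, CaO) have activity 1 and are excluded.
Kp = P(CO₂) = 1.7.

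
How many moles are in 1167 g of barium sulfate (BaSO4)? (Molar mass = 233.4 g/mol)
Moles = 1167 g ÷ 233.4 g/mol = 5 mol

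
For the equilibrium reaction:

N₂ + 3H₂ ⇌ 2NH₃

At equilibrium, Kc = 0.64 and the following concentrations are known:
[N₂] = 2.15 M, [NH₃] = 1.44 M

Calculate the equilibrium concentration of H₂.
[H₂] = 1.1465 M

Kc = ([NH₃]^2) / ([N₂] × [H₂]^3) = 0.64
[H₂]^3 = (product terms)/(Kc · other reactant terms) = 2.0736 / (0.64 · 2.15) = 1.507
[H₂] = (1.507)^(1/3) = 1.1465 M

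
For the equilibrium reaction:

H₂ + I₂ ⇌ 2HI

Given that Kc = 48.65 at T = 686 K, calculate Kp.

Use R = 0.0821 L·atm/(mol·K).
K_p = 48.6500

Δn = (moles gaseous products) − (moles gaseous reactants) = 0
T = 686 K; RT = 0.0821 × 686 = 56.3206
Kp = Kc·(RT)^Δn = 48.65 × (56.3206)^0 = 48.65 × 1 = 48.6500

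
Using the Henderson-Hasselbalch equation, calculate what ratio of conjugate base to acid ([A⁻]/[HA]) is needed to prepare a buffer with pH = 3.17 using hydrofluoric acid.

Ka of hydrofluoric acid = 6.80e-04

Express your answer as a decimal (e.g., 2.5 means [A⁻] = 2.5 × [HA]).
[A⁻]/[HA] = 1.006

pKa = −log(6.80e-04) = 3.1675. pH = pKa + log([A⁻]/[HA]). 3.17 = 3.1675 + log(ratio). log(ratio) = 3.17 − 3.1675 = 0.0025. ratio = 10^(0.0025) = 1.006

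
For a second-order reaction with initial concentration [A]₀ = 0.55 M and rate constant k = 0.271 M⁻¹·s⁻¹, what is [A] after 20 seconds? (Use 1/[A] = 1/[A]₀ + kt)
0.1382 M

1/[A] = 1/[A]₀ + k·t = 1/0.55 + (0.271)·(20) = 1.8182 + 5.4200 = 7.2382
[A] = 1/7.2382 = 0.1382 M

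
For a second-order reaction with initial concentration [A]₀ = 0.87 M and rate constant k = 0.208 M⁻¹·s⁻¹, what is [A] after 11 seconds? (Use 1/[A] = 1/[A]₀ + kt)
0.2909 M

1/[A] = 1/[A]₀ + k·t = 1/0.87 + (0.208)·(11) = 1.1494 + 2.2880 = 3.4374
[A] = 1/3.4374 = 0.2909 M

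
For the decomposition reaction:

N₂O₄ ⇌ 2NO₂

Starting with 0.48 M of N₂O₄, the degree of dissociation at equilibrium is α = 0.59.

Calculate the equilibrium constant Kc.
K_c = 1.6301

x = α·[A]₀ = 0.59 × 0.48 = 0.2832 M dissociated.
At eq: [N₂O₄] = 0.48 − 0.2832 = 0.1968 M; [NO₂] = 2x = 0.5664 M.
Kc = [NO₂]²/[N₂O₄] = (0.5664)²/0.1968 = 1.63.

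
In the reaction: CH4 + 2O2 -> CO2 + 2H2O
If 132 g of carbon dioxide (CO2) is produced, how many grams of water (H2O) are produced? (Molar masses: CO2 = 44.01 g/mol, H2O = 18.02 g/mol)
Moles of CO2 = 132 g ÷ 44.01 g/mol = 2.99932 mol
Mole ratio: 2 mol H2O / 1 mol CO2
Moles of H2O = 2.99932 × (2/1) = 5.99864 mol
Mass of H2O = 5.99864 mol × 18.02 g/mol = 108.1 g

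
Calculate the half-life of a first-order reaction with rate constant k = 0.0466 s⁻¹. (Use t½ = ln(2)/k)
14.87 s

t½ = ln(2)/k = 0.6931/0.0466 = 14.87 s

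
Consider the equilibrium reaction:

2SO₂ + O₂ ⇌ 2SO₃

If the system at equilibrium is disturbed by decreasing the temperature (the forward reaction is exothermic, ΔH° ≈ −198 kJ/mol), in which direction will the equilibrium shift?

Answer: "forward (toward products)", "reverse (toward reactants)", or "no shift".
forward (toward products)

Apply Le Chatelier's principle: system shifts to counteract the change.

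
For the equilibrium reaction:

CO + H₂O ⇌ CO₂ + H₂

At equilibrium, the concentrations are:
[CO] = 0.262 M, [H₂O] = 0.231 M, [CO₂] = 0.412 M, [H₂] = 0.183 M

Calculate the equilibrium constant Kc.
K_c = 1.2458

Kc = ([CO₂] × [H₂]) / ([CO] × [H₂O])
   = ((0.412)·(0.183)) / ((0.262)·(0.231))
   = 0.075396 / 0.060522 = 1.2458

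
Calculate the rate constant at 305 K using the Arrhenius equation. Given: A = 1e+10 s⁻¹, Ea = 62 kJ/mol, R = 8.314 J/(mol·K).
2.41e-01 s⁻¹

k = A·exp(-Ea/(R·T)) = 1e+10·exp(-62000/(8.314·305)) = 1e+10·exp(-24.4502) = 1e+10·2.4067e-11 = 2.41e-01 s⁻¹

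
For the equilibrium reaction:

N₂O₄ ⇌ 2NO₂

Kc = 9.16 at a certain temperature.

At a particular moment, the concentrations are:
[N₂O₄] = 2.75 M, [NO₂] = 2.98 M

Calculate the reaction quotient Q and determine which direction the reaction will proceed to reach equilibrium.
Q = 3.229, Q < K, reaction proceeds forward (toward products)

Q = ([NO₂]^2) / ([N₂O₄])
  = ((2.98)^2) / ((2.75)) = 8.8804/2.75 = 3.229
Since Q = 3.229 < Kc = 9.16, the reaction proceeds forward (toward products) to reach equilibrium.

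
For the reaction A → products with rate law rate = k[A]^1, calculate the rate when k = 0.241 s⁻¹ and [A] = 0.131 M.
0.03157 M/s

rate = k·[A]^1 = 0.241·(0.131)^1 = 0.241·0.131 = 0.03157 M/s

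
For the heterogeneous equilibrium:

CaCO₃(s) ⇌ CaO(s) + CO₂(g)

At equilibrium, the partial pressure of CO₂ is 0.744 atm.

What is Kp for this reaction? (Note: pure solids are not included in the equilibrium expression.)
K_p = 0.744

Solids (CaCO₃, CaO) have activity 1 and are excluded.
Kp = P(CO₂) = 0.744.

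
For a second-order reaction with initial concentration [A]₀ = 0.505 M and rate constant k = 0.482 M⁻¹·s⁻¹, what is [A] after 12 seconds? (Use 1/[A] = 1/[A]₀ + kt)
0.1288 M

1/[A] = 1/[A]₀ + k·t = 1/0.505 + (0.482)·(12) = 1.9802 + 5.7840 = 7.7642
[A] = 1/7.7642 = 0.1288 M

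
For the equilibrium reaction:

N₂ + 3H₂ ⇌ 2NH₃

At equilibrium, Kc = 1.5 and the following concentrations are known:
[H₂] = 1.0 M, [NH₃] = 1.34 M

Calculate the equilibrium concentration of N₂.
[N₂] = 1.1971 M

Kc = ([NH₃]^2) / ([N₂] × [H₂]^3) = 1.5
[N₂]^1 = (product terms)/(Kc · other reactant terms) = 1.7956 / (1.5 · 1) = 1.1971
[N₂] = 1.1971 M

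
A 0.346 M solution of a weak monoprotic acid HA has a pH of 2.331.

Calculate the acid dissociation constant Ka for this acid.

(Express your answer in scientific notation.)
K_a = 6.38e-05

[H⁺] = 10^(−pH) = 10^(−2.331) = 4.667e-03 M. For HA ⇌ H⁺ + A⁻, Ka = x²/(C − x) = (4.667e-03)²/(0.346 − 4.667e-03) = 6.38e-05.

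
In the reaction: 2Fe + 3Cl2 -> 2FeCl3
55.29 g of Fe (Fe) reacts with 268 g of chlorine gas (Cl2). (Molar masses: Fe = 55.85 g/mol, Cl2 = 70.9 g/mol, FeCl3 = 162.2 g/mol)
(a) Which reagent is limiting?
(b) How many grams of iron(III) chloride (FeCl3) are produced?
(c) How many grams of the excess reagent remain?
(a) Fe, (b) 160.6 g, (c) 162.7 g

Moles of Fe = 55.29 g ÷ 55.85 g/mol = 0.989973 mol
Moles of Cl2 = 268 g ÷ 70.9 g/mol = 3.77997 mol
Moles ÷ coefficient: Fe: 0.989973/2 = 0.495, Cl2: 3.77997/3 = 1.26
(a) Fe has the smaller value, so Fe is the limiting reagent.
(b) Moles of FeCl3 = 0.989973 mol Fe × (2/2) = 0.989973 mol; mass = 0.989973 mol × 162.2 g/mol = 160.6 g
(c) Cl2 consumed = 0.989973 × (3/2) = 1.48496 mol; remaining = 3.77997 − 1.48496 = 2.29501 mol; mass = 2.29501 mol × 70.9 g/mol = 162.7 g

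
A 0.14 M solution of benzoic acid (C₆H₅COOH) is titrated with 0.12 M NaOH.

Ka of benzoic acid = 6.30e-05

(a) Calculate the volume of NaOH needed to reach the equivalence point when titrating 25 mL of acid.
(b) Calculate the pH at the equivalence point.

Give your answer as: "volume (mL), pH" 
V = 29.2 mL, pH = 8.51

(a) At equivalence: moles acid = moles base.
moles acid = 0.14 × 0.025 = 0.0035 mol; V_NaOH = 0.0035/0.12 = 0.02917 L = 29.2 mL.
(b) At equivalence, all acid → conjugate base A⁻ at [A⁻] = 0.0035/0.05417 = 0.06462 M.
Kb = Kw/Ka = 1.0e-14/6.30e-05 = 1.587e-10; [OH⁻] = √(Kb·[A⁻]) = 3.203e-06; pOH = 5.49; pH = 14 − pOH = 8.51.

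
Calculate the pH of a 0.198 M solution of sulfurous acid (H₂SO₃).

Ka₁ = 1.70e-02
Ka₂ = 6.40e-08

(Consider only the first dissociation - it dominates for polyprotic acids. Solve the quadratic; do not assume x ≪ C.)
pH = 1.30

x² + Ka₁·x − Ka₁·C = 0 with Ka₁ = 1.70e-02, C = 0.198.
x = (−Ka₁ + √(Ka₁² + 4·Ka₁·C))/2 = 5.0137e-02 M, so pH = 1.30.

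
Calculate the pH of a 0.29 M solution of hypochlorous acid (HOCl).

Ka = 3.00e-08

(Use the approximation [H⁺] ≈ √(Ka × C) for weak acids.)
pH = 4.03

[H⁺] = √(Ka × C) = √(3.00e-08 × 0.29) = 9.3274e-05. pH = -log(9.3274e-05)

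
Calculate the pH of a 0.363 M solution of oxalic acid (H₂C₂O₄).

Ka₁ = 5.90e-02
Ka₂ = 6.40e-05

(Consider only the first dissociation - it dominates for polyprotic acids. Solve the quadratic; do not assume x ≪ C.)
pH = 0.92

x² + Ka₁·x − Ka₁·C = 0 with Ka₁ = 5.90e-02, C = 0.363.
x = (−Ka₁ + √(Ka₁² + 4·Ka₁·C))/2 = 1.1979e-01 M, so pH = 0.92.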